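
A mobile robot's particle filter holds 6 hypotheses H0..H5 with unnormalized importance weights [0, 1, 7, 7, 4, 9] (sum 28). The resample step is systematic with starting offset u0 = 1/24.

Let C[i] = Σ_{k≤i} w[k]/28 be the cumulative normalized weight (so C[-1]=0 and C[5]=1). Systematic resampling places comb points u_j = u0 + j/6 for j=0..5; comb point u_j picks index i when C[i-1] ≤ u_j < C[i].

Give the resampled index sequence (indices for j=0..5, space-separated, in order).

2 2 3 4 5 5

C = [0, 1/28, 2/7, 15/28, 19/28, 1]
j=0: u_0=1/24 ∈ [1/28, 2/7) → index 2
j=1: u_1=5/24 ∈ [1/28, 2/7) → index 2
j=2: u_2=3/8 ∈ [2/7, 15/28) → index 3
j=3: u_3=13/24 ∈ [15/28, 19/28) → index 4
j=4: u_4=17/24 ∈ [19/28, 1) → index 5
j=5: u_5=7/8 ∈ [19/28, 1) → index 5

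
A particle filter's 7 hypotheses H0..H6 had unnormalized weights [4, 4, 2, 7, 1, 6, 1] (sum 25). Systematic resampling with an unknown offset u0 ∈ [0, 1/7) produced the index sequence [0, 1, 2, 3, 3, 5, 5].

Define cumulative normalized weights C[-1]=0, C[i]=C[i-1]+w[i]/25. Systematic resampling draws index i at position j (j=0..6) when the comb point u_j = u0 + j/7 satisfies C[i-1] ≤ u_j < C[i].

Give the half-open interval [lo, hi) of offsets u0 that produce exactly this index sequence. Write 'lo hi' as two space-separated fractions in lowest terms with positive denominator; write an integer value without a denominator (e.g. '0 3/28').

C = [4/25, 8/25, 2/5, 17/25, 18/25, 24/25, 1]
j=0 picked index 0: u0 ∈ [0, 4/25)
j=1 picked index 1: u0 ∈ [3/175, 31/175)
j=2 picked index 2: u0 ∈ [6/175, 4/35)
j=3 picked index 3: u0 ∈ [-1/35, 44/175)
j=4 picked index 3: u0 ∈ [-6/35, 19/175)
j=5 picked index 5: u0 ∈ [1/175, 43/175)
j=6 picked index 5: u0 ∈ [-24/175, 18/175)
intersection: [6/175, 18/175)

6/175 18/175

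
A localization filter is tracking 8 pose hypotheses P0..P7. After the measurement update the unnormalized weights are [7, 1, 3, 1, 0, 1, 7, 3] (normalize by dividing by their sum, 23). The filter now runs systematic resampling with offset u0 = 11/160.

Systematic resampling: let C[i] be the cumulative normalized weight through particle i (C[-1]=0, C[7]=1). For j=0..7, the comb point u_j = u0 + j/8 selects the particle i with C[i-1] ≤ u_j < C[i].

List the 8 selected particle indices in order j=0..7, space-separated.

C = [7/23, 8/23, 11/23, 12/23, 12/23, 13/23, 20/23, 1]
j=0: u_0=11/160 ∈ [0, 7/23) → index 0
j=1: u_1=31/160 ∈ [0, 7/23) → index 0
j=2: u_2=51/160 ∈ [7/23, 8/23) → index 1
j=3: u_3=71/160 ∈ [8/23, 11/23) → index 2
j=4: u_4=91/160 ∈ [13/23, 20/23) → index 6
j=5: u_5=111/160 ∈ [13/23, 20/23) → index 6
j=6: u_6=131/160 ∈ [13/23, 20/23) → index 6
j=7: u_7=151/160 ∈ [20/23, 1) → index 7

0 0 1 2 6 6 6 7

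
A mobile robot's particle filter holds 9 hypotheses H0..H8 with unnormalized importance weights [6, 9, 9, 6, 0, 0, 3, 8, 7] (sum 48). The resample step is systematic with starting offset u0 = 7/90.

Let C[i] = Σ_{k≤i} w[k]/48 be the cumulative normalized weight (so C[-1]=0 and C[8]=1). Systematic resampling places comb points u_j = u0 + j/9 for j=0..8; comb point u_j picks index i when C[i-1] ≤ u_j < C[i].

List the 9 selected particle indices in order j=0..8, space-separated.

0 1 1 2 3 6 7 8 8

C = [1/8, 5/16, 1/2, 5/8, 5/8, 5/8, 11/16, 41/48, 1]
j=0: u_0=7/90 ∈ [0, 1/8) → index 0
j=1: u_1=17/90 ∈ [1/8, 5/16) → index 1
j=2: u_2=3/10 ∈ [1/8, 5/16) → index 1
j=3: u_3=37/90 ∈ [5/16, 1/2) → index 2
j=4: u_4=47/90 ∈ [1/2, 5/8) → index 3
j=5: u_5=19/30 ∈ [5/8, 11/16) → index 6
j=6: u_6=67/90 ∈ [11/16, 41/48) → index 7
j=7: u_7=77/90 ∈ [41/48, 1) → index 8
j=8: u_8=29/30 ∈ [41/48, 1) → index 8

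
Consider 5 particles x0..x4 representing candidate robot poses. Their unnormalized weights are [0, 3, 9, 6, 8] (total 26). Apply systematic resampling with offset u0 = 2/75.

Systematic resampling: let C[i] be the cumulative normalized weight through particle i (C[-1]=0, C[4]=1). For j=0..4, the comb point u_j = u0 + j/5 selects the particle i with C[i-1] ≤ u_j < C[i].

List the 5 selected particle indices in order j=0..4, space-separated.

C = [0, 3/26, 6/13, 9/13, 1]
j=0: u_0=2/75 ∈ [0, 3/26) → index 1
j=1: u_1=17/75 ∈ [3/26, 6/13) → index 2
j=2: u_2=32/75 ∈ [3/26, 6/13) → index 2
j=3: u_3=47/75 ∈ [6/13, 9/13) → index 3
j=4: u_4=62/75 ∈ [9/13, 1) → index 4

1 2 2 3 4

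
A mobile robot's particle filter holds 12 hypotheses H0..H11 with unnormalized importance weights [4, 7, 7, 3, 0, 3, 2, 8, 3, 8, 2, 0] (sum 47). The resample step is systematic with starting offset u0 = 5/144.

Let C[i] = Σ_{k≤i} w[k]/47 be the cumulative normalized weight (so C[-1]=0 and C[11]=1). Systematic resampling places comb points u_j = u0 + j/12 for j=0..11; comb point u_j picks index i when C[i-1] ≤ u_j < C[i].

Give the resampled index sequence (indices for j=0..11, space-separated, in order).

0 1 1 2 2 5 6 7 7 8 9 9

C = [4/47, 11/47, 18/47, 21/47, 21/47, 24/47, 26/47, 34/47, 37/47, 45/47, 1, 1]
j=0: u_0=5/144 ∈ [0, 4/47) → index 0
j=1: u_1=17/144 ∈ [4/47, 11/47) → index 1
j=2: u_2=29/144 ∈ [4/47, 11/47) → index 1
j=3: u_3=41/144 ∈ [11/47, 18/47) → index 2
j=4: u_4=53/144 ∈ [11/47, 18/47) → index 2
j=5: u_5=65/144 ∈ [21/47, 24/47) → index 5
j=6: u_6=77/144 ∈ [24/47, 26/47) → index 6
j=7: u_7=89/144 ∈ [26/47, 34/47) → index 7
j=8: u_8=101/144 ∈ [26/47, 34/47) → index 7
j=9: u_9=113/144 ∈ [34/47, 37/47) → index 8
j=10: u_10=125/144 ∈ [37/47, 45/47) → index 9
j=11: u_11=137/144 ∈ [37/47, 45/47) → index 9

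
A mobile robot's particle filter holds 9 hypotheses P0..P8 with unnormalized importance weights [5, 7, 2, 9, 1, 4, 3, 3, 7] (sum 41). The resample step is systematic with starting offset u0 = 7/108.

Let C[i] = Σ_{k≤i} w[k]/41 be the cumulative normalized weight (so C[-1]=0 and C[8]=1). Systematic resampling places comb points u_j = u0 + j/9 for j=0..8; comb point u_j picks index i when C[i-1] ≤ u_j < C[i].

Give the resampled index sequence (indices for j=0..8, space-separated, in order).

C = [5/41, 12/41, 14/41, 23/41, 24/41, 28/41, 31/41, 34/41, 1]
j=0: u_0=7/108 ∈ [0, 5/41) → index 0
j=1: u_1=19/108 ∈ [5/41, 12/41) → index 1
j=2: u_2=31/108 ∈ [5/41, 12/41) → index 1
j=3: u_3=43/108 ∈ [14/41, 23/41) → index 3
j=4: u_4=55/108 ∈ [14/41, 23/41) → index 3
j=5: u_5=67/108 ∈ [24/41, 28/41) → index 5
j=6: u_6=79/108 ∈ [28/41, 31/41) → index 6
j=7: u_7=91/108 ∈ [34/41, 1) → index 8
j=8: u_8=103/108 ∈ [34/41, 1) → index 8

0 1 1 3 3 5 6 8 8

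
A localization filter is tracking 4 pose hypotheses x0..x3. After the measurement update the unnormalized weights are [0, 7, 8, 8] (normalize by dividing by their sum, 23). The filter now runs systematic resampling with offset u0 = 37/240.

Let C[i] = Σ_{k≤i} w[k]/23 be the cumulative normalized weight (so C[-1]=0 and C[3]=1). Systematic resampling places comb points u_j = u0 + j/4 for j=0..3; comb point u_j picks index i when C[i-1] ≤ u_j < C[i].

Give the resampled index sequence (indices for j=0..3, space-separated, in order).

1 2 3 3

C = [0, 7/23, 15/23, 1]
j=0: u_0=37/240 ∈ [0, 7/23) → index 1
j=1: u_1=97/240 ∈ [7/23, 15/23) → index 2
j=2: u_2=157/240 ∈ [15/23, 1) → index 3
j=3: u_3=217/240 ∈ [15/23, 1) → index 3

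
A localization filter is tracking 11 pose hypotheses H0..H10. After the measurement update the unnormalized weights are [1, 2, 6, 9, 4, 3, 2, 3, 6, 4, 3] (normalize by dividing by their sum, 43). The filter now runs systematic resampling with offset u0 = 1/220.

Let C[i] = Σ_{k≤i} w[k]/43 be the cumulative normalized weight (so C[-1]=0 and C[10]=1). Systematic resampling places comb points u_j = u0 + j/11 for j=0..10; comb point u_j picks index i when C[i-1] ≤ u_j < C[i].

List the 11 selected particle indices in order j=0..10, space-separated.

C = [1/43, 3/43, 9/43, 18/43, 22/43, 25/43, 27/43, 30/43, 36/43, 40/43, 1]
j=0: u_0=1/220 ∈ [0, 1/43) → index 0
j=1: u_1=21/220 ∈ [3/43, 9/43) → index 2
j=2: u_2=41/220 ∈ [3/43, 9/43) → index 2
j=3: u_3=61/220 ∈ [9/43, 18/43) → index 3
j=4: u_4=81/220 ∈ [9/43, 18/43) → index 3
j=5: u_5=101/220 ∈ [18/43, 22/43) → index 4
j=6: u_6=11/20 ∈ [22/43, 25/43) → index 5
j=7: u_7=141/220 ∈ [27/43, 30/43) → index 7
j=8: u_8=161/220 ∈ [30/43, 36/43) → index 8
j=9: u_9=181/220 ∈ [30/43, 36/43) → index 8
j=10: u_10=201/220 ∈ [36/43, 40/43) → index 9

0 2 2 3 3 4 5 7 8 8 9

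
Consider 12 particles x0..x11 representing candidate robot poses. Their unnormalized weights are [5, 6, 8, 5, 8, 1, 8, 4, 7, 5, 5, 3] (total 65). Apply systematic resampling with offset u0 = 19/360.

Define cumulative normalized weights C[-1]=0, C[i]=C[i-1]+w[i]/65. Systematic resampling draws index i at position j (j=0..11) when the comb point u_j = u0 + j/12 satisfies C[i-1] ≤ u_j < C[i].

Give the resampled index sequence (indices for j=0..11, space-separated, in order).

C = [1/13, 11/65, 19/65, 24/65, 32/65, 33/65, 41/65, 9/13, 4/5, 57/65, 62/65, 1]
j=0: u_0=19/360 ∈ [0, 1/13) → index 0
j=1: u_1=49/360 ∈ [1/13, 11/65) → index 1
j=2: u_2=79/360 ∈ [11/65, 19/65) → index 2
j=3: u_3=109/360 ∈ [19/65, 24/65) → index 3
j=4: u_4=139/360 ∈ [24/65, 32/65) → index 4
j=5: u_5=169/360 ∈ [24/65, 32/65) → index 4
j=6: u_6=199/360 ∈ [33/65, 41/65) → index 6
j=7: u_7=229/360 ∈ [41/65, 9/13) → index 7
j=8: u_8=259/360 ∈ [9/13, 4/5) → index 8
j=9: u_9=289/360 ∈ [4/5, 57/65) → index 9
j=10: u_10=319/360 ∈ [57/65, 62/65) → index 10
j=11: u_11=349/360 ∈ [62/65, 1) → index 11

0 1 2 3 4 4 6 7 8 9 10 11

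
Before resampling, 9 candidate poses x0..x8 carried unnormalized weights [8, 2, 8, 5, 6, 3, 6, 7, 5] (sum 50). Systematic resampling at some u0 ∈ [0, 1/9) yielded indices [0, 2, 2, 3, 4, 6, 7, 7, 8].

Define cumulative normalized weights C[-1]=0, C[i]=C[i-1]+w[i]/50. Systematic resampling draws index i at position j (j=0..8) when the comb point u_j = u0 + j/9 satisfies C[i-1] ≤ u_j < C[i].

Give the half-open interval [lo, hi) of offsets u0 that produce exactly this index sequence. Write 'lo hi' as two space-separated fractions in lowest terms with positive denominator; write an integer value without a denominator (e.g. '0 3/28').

7/75 1/9

C = [4/25, 1/5, 9/25, 23/50, 29/50, 16/25, 19/25, 9/10, 1]
j=0 picked index 0: u0 ∈ [0, 4/25)
j=1 picked index 2: u0 ∈ [4/45, 56/225)
j=2 picked index 2: u0 ∈ [-1/45, 31/225)
j=3 picked index 3: u0 ∈ [2/75, 19/150)
j=4 picked index 4: u0 ∈ [7/450, 61/450)
j=5 picked index 6: u0 ∈ [19/225, 46/225)
j=6 picked index 7: u0 ∈ [7/75, 7/30)
j=7 picked index 7: u0 ∈ [-4/225, 11/90)
j=8 picked index 8: u0 ∈ [1/90, 1/9)
intersection: [7/75, 1/9)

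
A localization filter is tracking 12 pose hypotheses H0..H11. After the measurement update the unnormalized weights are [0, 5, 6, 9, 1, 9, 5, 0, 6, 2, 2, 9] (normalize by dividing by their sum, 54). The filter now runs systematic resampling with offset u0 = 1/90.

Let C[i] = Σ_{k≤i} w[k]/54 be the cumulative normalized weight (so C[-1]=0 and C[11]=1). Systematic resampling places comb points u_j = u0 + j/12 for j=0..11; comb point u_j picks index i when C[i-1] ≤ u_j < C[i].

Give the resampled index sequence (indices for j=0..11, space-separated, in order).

1 2 2 3 3 5 5 6 8 9 11 11

C = [0, 5/54, 11/54, 10/27, 7/18, 5/9, 35/54, 35/54, 41/54, 43/54, 5/6, 1]
j=0: u_0=1/90 ∈ [0, 5/54) → index 1
j=1: u_1=17/180 ∈ [5/54, 11/54) → index 2
j=2: u_2=8/45 ∈ [5/54, 11/54) → index 2
j=3: u_3=47/180 ∈ [11/54, 10/27) → index 3
j=4: u_4=31/90 ∈ [11/54, 10/27) → index 3
j=5: u_5=77/180 ∈ [7/18, 5/9) → index 5
j=6: u_6=23/45 ∈ [7/18, 5/9) → index 5
j=7: u_7=107/180 ∈ [5/9, 35/54) → index 6
j=8: u_8=61/90 ∈ [35/54, 41/54) → index 8
j=9: u_9=137/180 ∈ [41/54, 43/54) → index 9
j=10: u_10=38/45 ∈ [5/6, 1) → index 11
j=11: u_11=167/180 ∈ [5/6, 1) → index 11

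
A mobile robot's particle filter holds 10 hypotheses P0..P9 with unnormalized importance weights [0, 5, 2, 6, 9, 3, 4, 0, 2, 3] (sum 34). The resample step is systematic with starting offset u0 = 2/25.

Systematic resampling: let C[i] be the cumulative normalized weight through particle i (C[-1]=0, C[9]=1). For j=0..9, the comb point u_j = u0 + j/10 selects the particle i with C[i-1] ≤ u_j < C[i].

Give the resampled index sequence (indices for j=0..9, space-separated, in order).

C = [0, 5/34, 7/34, 13/34, 11/17, 25/34, 29/34, 29/34, 31/34, 1]
j=0: u_0=2/25 ∈ [0, 5/34) → index 1
j=1: u_1=9/50 ∈ [5/34, 7/34) → index 2
j=2: u_2=7/25 ∈ [7/34, 13/34) → index 3
j=3: u_3=19/50 ∈ [7/34, 13/34) → index 3
j=4: u_4=12/25 ∈ [13/34, 11/17) → index 4
j=5: u_5=29/50 ∈ [13/34, 11/17) → index 4
j=6: u_6=17/25 ∈ [11/17, 25/34) → index 5
j=7: u_7=39/50 ∈ [25/34, 29/34) → index 6
j=8: u_8=22/25 ∈ [29/34, 31/34) → index 8
j=9: u_9=49/50 ∈ [31/34, 1) → index 9

1 2 3 3 4 4 5 6 8 9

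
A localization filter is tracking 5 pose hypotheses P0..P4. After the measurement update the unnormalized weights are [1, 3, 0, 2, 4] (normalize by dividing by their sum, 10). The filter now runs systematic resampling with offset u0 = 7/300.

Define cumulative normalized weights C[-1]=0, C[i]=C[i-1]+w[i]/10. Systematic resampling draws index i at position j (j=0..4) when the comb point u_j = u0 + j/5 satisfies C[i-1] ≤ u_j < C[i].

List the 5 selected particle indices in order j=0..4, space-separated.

C = [1/10, 2/5, 2/5, 3/5, 1]
j=0: u_0=7/300 ∈ [0, 1/10) → index 0
j=1: u_1=67/300 ∈ [1/10, 2/5) → index 1
j=2: u_2=127/300 ∈ [2/5, 3/5) → index 3
j=3: u_3=187/300 ∈ [3/5, 1) → index 4
j=4: u_4=247/300 ∈ [3/5, 1) → index 4

0 1 3 4 4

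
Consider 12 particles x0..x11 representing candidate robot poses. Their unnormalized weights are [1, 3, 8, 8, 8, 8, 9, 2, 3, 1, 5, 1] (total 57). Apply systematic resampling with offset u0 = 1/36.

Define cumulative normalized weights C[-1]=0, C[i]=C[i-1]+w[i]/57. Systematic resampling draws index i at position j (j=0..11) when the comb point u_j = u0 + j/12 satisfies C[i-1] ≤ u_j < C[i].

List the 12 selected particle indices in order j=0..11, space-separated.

C = [1/57, 4/57, 4/19, 20/57, 28/57, 12/19, 15/19, 47/57, 50/57, 17/19, 56/57, 1]
j=0: u_0=1/36 ∈ [1/57, 4/57) → index 1
j=1: u_1=1/9 ∈ [4/57, 4/19) → index 2
j=2: u_2=7/36 ∈ [4/57, 4/19) → index 2
j=3: u_3=5/18 ∈ [4/19, 20/57) → index 3
j=4: u_4=13/36 ∈ [20/57, 28/57) → index 4
j=5: u_5=4/9 ∈ [20/57, 28/57) → index 4
j=6: u_6=19/36 ∈ [28/57, 12/19) → index 5
j=7: u_7=11/18 ∈ [28/57, 12/19) → index 5
j=8: u_8=25/36 ∈ [12/19, 15/19) → index 6
j=9: u_9=7/9 ∈ [12/19, 15/19) → index 6
j=10: u_10=31/36 ∈ [47/57, 50/57) → index 8
j=11: u_11=17/18 ∈ [17/19, 56/57) → index 10

1 2 2 3 4 4 5 5 6 6 8 10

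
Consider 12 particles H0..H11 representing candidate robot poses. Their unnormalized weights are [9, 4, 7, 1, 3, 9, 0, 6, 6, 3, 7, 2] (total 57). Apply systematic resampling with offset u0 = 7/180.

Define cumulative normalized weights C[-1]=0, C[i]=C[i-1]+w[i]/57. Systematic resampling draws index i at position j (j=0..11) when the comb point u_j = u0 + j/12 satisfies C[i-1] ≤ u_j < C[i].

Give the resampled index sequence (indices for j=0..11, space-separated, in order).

0 0 1 2 4 5 5 7 8 8 10 10

C = [3/19, 13/57, 20/57, 7/19, 8/19, 11/19, 11/19, 13/19, 15/19, 16/19, 55/57, 1]
j=0: u_0=7/180 ∈ [0, 3/19) → index 0
j=1: u_1=11/90 ∈ [0, 3/19) → index 0
j=2: u_2=37/180 ∈ [3/19, 13/57) → index 1
j=3: u_3=13/45 ∈ [13/57, 20/57) → index 2
j=4: u_4=67/180 ∈ [7/19, 8/19) → index 4
j=5: u_5=41/90 ∈ [8/19, 11/19) → index 5
j=6: u_6=97/180 ∈ [8/19, 11/19) → index 5
j=7: u_7=28/45 ∈ [11/19, 13/19) → index 7
j=8: u_8=127/180 ∈ [13/19, 15/19) → index 8
j=9: u_9=71/90 ∈ [13/19, 15/19) → index 8
j=10: u_10=157/180 ∈ [16/19, 55/57) → index 10
j=11: u_11=43/45 ∈ [16/19, 55/57) → index 10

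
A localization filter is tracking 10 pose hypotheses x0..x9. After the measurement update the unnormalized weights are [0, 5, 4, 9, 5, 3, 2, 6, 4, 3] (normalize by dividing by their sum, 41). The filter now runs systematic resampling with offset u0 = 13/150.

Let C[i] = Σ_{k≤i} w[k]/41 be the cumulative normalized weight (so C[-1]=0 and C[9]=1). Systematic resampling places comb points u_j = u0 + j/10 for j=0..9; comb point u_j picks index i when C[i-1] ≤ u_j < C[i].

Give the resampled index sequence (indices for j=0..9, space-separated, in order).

1 2 3 3 4 5 7 7 8 9

C = [0, 5/41, 9/41, 18/41, 23/41, 26/41, 28/41, 34/41, 38/41, 1]
j=0: u_0=13/150 ∈ [0, 5/41) → index 1
j=1: u_1=14/75 ∈ [5/41, 9/41) → index 2
j=2: u_2=43/150 ∈ [9/41, 18/41) → index 3
j=3: u_3=29/75 ∈ [9/41, 18/41) → index 3
j=4: u_4=73/150 ∈ [18/41, 23/41) → index 4
j=5: u_5=44/75 ∈ [23/41, 26/41) → index 5
j=6: u_6=103/150 ∈ [28/41, 34/41) → index 7
j=7: u_7=59/75 ∈ [28/41, 34/41) → index 7
j=8: u_8=133/150 ∈ [34/41, 38/41) → index 8
j=9: u_9=74/75 ∈ [38/41, 1) → index 9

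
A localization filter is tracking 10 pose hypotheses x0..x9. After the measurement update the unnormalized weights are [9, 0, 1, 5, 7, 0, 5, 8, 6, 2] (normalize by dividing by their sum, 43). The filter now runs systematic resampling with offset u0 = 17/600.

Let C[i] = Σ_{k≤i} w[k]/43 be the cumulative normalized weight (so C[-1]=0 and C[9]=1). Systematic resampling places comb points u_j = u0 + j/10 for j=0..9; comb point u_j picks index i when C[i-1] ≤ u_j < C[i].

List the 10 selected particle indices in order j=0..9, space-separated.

C = [9/43, 9/43, 10/43, 15/43, 22/43, 22/43, 27/43, 35/43, 41/43, 1]
j=0: u_0=17/600 ∈ [0, 9/43) → index 0
j=1: u_1=77/600 ∈ [0, 9/43) → index 0
j=2: u_2=137/600 ∈ [9/43, 10/43) → index 2
j=3: u_3=197/600 ∈ [10/43, 15/43) → index 3
j=4: u_4=257/600 ∈ [15/43, 22/43) → index 4
j=5: u_5=317/600 ∈ [22/43, 27/43) → index 6
j=6: u_6=377/600 ∈ [27/43, 35/43) → index 7
j=7: u_7=437/600 ∈ [27/43, 35/43) → index 7
j=8: u_8=497/600 ∈ [35/43, 41/43) → index 8
j=9: u_9=557/600 ∈ [35/43, 41/43) → index 8

0 0 2 3 4 6 7 7 8 8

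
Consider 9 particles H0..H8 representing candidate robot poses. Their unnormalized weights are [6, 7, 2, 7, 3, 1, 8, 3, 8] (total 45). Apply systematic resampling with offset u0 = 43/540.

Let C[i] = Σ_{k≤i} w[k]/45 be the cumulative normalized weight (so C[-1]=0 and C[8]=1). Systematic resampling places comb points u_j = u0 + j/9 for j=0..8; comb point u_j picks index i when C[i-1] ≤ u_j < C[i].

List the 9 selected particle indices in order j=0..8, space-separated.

C = [2/15, 13/45, 1/3, 22/45, 5/9, 26/45, 34/45, 37/45, 1]
j=0: u_0=43/540 ∈ [0, 2/15) → index 0
j=1: u_1=103/540 ∈ [2/15, 13/45) → index 1
j=2: u_2=163/540 ∈ [13/45, 1/3) → index 2
j=3: u_3=223/540 ∈ [1/3, 22/45) → index 3
j=4: u_4=283/540 ∈ [22/45, 5/9) → index 4
j=5: u_5=343/540 ∈ [26/45, 34/45) → index 6
j=6: u_6=403/540 ∈ [26/45, 34/45) → index 6
j=7: u_7=463/540 ∈ [37/45, 1) → index 8
j=8: u_8=523/540 ∈ [37/45, 1) → index 8

0 1 2 3 4 6 6 8 8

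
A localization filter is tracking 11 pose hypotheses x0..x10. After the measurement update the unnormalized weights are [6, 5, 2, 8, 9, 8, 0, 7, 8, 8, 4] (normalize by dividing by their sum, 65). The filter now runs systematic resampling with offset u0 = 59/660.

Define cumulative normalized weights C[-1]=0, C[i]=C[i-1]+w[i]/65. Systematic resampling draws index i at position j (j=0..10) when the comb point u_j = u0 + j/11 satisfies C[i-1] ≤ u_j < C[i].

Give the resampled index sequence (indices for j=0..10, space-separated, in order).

0 2 3 4 4 5 7 8 9 9 10

C = [6/65, 11/65, 1/5, 21/65, 6/13, 38/65, 38/65, 9/13, 53/65, 61/65, 1]
j=0: u_0=59/660 ∈ [0, 6/65) → index 0
j=1: u_1=119/660 ∈ [11/65, 1/5) → index 2
j=2: u_2=179/660 ∈ [1/5, 21/65) → index 3
j=3: u_3=239/660 ∈ [21/65, 6/13) → index 4
j=4: u_4=299/660 ∈ [21/65, 6/13) → index 4
j=5: u_5=359/660 ∈ [6/13, 38/65) → index 5
j=6: u_6=419/660 ∈ [38/65, 9/13) → index 7
j=7: u_7=479/660 ∈ [9/13, 53/65) → index 8
j=8: u_8=49/60 ∈ [53/65, 61/65) → index 9
j=9: u_9=599/660 ∈ [53/65, 61/65) → index 9
j=10: u_10=659/660 ∈ [61/65, 1) → index 10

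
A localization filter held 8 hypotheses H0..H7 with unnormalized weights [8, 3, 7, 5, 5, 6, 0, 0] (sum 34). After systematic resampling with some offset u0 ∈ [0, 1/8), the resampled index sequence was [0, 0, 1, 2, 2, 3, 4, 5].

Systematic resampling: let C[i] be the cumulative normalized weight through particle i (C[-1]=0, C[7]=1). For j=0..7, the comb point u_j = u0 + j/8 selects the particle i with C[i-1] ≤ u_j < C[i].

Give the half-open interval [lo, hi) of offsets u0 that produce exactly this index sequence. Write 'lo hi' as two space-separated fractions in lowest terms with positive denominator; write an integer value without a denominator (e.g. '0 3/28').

0 1/34

C = [4/17, 11/34, 9/17, 23/34, 14/17, 1, 1, 1]
j=0 picked index 0: u0 ∈ [0, 4/17)
j=1 picked index 0: u0 ∈ [-1/8, 15/136)
j=2 picked index 1: u0 ∈ [-1/68, 5/68)
j=3 picked index 2: u0 ∈ [-7/136, 21/136)
j=4 picked index 2: u0 ∈ [-3/17, 1/34)
j=5 picked index 3: u0 ∈ [-13/136, 7/136)
j=6 picked index 4: u0 ∈ [-5/68, 5/68)
j=7 picked index 5: u0 ∈ [-7/136, 1/8)
intersection: [0, 1/34)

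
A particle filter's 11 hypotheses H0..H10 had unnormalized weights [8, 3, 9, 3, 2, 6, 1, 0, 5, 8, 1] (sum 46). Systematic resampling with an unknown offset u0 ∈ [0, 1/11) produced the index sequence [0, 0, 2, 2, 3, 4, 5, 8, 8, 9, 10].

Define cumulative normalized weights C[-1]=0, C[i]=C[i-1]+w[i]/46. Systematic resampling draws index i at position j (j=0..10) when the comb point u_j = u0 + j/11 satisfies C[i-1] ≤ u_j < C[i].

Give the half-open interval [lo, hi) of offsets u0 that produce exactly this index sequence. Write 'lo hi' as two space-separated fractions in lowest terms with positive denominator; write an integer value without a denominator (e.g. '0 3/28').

C = [4/23, 11/46, 10/23, 1/2, 25/46, 31/46, 16/23, 16/23, 37/46, 45/46, 1]
j=0 picked index 0: u0 ∈ [0, 4/23)
j=1 picked index 0: u0 ∈ [-1/11, 21/253)
j=2 picked index 2: u0 ∈ [29/506, 64/253)
j=3 picked index 2: u0 ∈ [-17/506, 41/253)
j=4 picked index 3: u0 ∈ [18/253, 3/22)
j=5 picked index 4: u0 ∈ [1/22, 45/506)
j=6 picked index 5: u0 ∈ [-1/506, 65/506)
j=7 picked index 8: u0 ∈ [15/253, 85/506)
j=8 picked index 8: u0 ∈ [-8/253, 39/506)
j=9 picked index 9: u0 ∈ [-7/506, 81/506)
j=10 picked index 10: u0 ∈ [35/506, 1/11)
intersection: [18/253, 39/506)

18/253 39/506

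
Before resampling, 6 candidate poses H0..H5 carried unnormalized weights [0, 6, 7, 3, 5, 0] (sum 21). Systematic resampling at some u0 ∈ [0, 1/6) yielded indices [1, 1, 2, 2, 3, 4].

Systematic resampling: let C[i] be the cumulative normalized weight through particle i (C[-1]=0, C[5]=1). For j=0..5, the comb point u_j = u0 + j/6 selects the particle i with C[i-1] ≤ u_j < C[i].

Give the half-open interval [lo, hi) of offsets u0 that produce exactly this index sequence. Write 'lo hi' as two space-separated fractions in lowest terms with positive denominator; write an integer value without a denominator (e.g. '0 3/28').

C = [0, 2/7, 13/21, 16/21, 1, 1]
j=0 picked index 1: u0 ∈ [0, 2/7)
j=1 picked index 1: u0 ∈ [-1/6, 5/42)
j=2 picked index 2: u0 ∈ [-1/21, 2/7)
j=3 picked index 2: u0 ∈ [-3/14, 5/42)
j=4 picked index 3: u0 ∈ [-1/21, 2/21)
j=5 picked index 4: u0 ∈ [-1/14, 1/6)
intersection: [0, 2/21)

0 2/21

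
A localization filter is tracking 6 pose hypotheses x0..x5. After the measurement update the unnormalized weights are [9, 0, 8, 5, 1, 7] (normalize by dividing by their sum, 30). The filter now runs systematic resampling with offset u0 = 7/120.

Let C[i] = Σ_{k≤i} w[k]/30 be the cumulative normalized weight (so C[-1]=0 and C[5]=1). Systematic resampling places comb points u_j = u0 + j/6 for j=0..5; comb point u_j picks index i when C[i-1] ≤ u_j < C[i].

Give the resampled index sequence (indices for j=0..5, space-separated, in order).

0 0 2 2 3 5

C = [3/10, 3/10, 17/30, 11/15, 23/30, 1]
j=0: u_0=7/120 ∈ [0, 3/10) → index 0
j=1: u_1=9/40 ∈ [0, 3/10) → index 0
j=2: u_2=47/120 ∈ [3/10, 17/30) → index 2
j=3: u_3=67/120 ∈ [3/10, 17/30) → index 2
j=4: u_4=29/40 ∈ [17/30, 11/15) → index 3
j=5: u_5=107/120 ∈ [23/30, 1) → index 5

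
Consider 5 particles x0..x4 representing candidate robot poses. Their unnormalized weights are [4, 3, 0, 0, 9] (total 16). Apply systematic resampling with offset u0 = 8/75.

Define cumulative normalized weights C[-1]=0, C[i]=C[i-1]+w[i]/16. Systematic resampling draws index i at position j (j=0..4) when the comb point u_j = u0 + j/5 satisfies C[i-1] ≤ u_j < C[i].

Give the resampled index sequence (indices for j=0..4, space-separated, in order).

0 1 4 4 4

C = [1/4, 7/16, 7/16, 7/16, 1]
j=0: u_0=8/75 ∈ [0, 1/4) → index 0
j=1: u_1=23/75 ∈ [1/4, 7/16) → index 1
j=2: u_2=38/75 ∈ [7/16, 1) → index 4
j=3: u_3=53/75 ∈ [7/16, 1) → index 4
j=4: u_4=68/75 ∈ [7/16, 1) → index 4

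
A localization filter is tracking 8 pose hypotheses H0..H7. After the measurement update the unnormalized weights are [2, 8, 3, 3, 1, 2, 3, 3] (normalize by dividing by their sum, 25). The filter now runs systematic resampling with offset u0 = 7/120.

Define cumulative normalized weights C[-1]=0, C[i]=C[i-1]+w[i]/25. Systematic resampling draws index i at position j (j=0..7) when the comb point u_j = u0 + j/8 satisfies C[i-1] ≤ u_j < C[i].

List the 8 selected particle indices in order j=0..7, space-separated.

C = [2/25, 2/5, 13/25, 16/25, 17/25, 19/25, 22/25, 1]
j=0: u_0=7/120 ∈ [0, 2/25) → index 0
j=1: u_1=11/60 ∈ [2/25, 2/5) → index 1
j=2: u_2=37/120 ∈ [2/25, 2/5) → index 1
j=3: u_3=13/30 ∈ [2/5, 13/25) → index 2
j=4: u_4=67/120 ∈ [13/25, 16/25) → index 3
j=5: u_5=41/60 ∈ [17/25, 19/25) → index 5
j=6: u_6=97/120 ∈ [19/25, 22/25) → index 6
j=7: u_7=14/15 ∈ [22/25, 1) → index 7

0 1 1 2 3 5 6 7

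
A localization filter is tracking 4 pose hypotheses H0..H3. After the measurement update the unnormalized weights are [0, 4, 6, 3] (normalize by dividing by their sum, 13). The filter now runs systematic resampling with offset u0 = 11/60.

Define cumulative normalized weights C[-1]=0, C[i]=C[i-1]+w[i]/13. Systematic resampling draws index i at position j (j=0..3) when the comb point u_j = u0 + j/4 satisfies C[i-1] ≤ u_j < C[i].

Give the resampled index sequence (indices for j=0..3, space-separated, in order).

C = [0, 4/13, 10/13, 1]
j=0: u_0=11/60 ∈ [0, 4/13) → index 1
j=1: u_1=13/30 ∈ [4/13, 10/13) → index 2
j=2: u_2=41/60 ∈ [4/13, 10/13) → index 2
j=3: u_3=14/15 ∈ [10/13, 1) → index 3

1 2 2 3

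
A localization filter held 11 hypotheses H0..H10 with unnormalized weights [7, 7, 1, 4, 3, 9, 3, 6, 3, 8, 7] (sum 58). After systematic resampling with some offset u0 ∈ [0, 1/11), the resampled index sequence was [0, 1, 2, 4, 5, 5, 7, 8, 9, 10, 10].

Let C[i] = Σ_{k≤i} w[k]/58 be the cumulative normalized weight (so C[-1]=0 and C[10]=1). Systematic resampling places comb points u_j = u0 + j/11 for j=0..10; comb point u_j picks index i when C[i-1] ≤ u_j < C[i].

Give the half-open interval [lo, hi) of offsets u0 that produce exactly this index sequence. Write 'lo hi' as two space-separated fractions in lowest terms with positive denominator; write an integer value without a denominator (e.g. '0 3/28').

C = [7/58, 7/29, 15/58, 19/58, 11/29, 31/58, 17/29, 20/29, 43/58, 51/58, 1]
j=0 picked index 0: u0 ∈ [0, 7/58)
j=1 picked index 1: u0 ∈ [19/638, 48/319)
j=2 picked index 2: u0 ∈ [19/319, 49/638)
j=3 picked index 4: u0 ∈ [35/638, 34/319)
j=4 picked index 5: u0 ∈ [5/319, 109/638)
j=5 picked index 5: u0 ∈ [-24/319, 51/638)
j=6 picked index 7: u0 ∈ [13/319, 46/319)
j=7 picked index 8: u0 ∈ [17/319, 67/638)
j=8 picked index 9: u0 ∈ [9/638, 97/638)
j=9 picked index 10: u0 ∈ [39/638, 2/11)
j=10 picked index 10: u0 ∈ [-19/638, 1/11)
intersection: [39/638, 49/638)

39/638 49/638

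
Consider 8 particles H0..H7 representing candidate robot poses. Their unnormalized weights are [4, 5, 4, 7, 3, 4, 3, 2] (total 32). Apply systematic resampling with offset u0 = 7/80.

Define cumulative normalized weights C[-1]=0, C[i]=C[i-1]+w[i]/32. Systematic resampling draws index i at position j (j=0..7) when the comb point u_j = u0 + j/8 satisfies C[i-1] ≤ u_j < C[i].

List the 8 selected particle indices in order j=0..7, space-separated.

0 1 2 3 3 4 5 7

C = [1/8, 9/32, 13/32, 5/8, 23/32, 27/32, 15/16, 1]
j=0: u_0=7/80 ∈ [0, 1/8) → index 0
j=1: u_1=17/80 ∈ [1/8, 9/32) → index 1
j=2: u_2=27/80 ∈ [9/32, 13/32) → index 2
j=3: u_3=37/80 ∈ [13/32, 5/8) → index 3
j=4: u_4=47/80 ∈ [13/32, 5/8) → index 3
j=5: u_5=57/80 ∈ [5/8, 23/32) → index 4
j=6: u_6=67/80 ∈ [23/32, 27/32) → index 5
j=7: u_7=77/80 ∈ [15/16, 1) → index 7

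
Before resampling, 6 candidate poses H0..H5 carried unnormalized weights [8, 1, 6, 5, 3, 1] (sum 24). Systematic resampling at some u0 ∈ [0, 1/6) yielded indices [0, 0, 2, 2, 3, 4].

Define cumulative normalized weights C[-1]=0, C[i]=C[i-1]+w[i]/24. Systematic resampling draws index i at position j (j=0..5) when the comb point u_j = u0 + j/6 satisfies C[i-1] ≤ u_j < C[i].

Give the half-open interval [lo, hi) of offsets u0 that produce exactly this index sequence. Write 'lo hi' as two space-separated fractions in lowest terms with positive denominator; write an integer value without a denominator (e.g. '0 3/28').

C = [1/3, 3/8, 5/8, 5/6, 23/24, 1]
j=0 picked index 0: u0 ∈ [0, 1/3)
j=1 picked index 0: u0 ∈ [-1/6, 1/6)
j=2 picked index 2: u0 ∈ [1/24, 7/24)
j=3 picked index 2: u0 ∈ [-1/8, 1/8)
j=4 picked index 3: u0 ∈ [-1/24, 1/6)
j=5 picked index 4: u0 ∈ [0, 1/8)
intersection: [1/24, 1/8)

1/24 1/8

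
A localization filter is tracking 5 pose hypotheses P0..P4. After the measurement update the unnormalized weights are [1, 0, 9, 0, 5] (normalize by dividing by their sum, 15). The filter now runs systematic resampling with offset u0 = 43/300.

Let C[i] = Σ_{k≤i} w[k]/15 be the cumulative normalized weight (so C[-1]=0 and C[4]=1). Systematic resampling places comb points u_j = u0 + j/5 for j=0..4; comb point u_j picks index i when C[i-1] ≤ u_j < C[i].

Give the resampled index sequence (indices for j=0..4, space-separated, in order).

2 2 2 4 4

C = [1/15, 1/15, 2/3, 2/3, 1]
j=0: u_0=43/300 ∈ [1/15, 2/3) → index 2
j=1: u_1=103/300 ∈ [1/15, 2/3) → index 2
j=2: u_2=163/300 ∈ [1/15, 2/3) → index 2
j=3: u_3=223/300 ∈ [2/3, 1) → index 4
j=4: u_4=283/300 ∈ [2/3, 1) → index 4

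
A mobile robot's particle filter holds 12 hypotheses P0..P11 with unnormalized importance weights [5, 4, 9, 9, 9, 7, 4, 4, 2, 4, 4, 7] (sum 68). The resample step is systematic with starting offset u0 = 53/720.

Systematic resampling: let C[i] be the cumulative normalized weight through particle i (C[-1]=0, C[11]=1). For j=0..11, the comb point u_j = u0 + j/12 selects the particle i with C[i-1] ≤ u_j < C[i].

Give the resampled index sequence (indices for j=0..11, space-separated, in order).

C = [5/68, 9/68, 9/34, 27/68, 9/17, 43/68, 47/68, 3/4, 53/68, 57/68, 61/68, 1]
j=0: u_0=53/720 ∈ [5/68, 9/68) → index 1
j=1: u_1=113/720 ∈ [9/68, 9/34) → index 2
j=2: u_2=173/720 ∈ [9/68, 9/34) → index 2
j=3: u_3=233/720 ∈ [9/34, 27/68) → index 3
j=4: u_4=293/720 ∈ [27/68, 9/17) → index 4
j=5: u_5=353/720 ∈ [27/68, 9/17) → index 4
j=6: u_6=413/720 ∈ [9/17, 43/68) → index 5
j=7: u_7=473/720 ∈ [43/68, 47/68) → index 6
j=8: u_8=533/720 ∈ [47/68, 3/4) → index 7
j=9: u_9=593/720 ∈ [53/68, 57/68) → index 9
j=10: u_10=653/720 ∈ [61/68, 1) → index 11
j=11: u_11=713/720 ∈ [61/68, 1) → index 11

1 2 2 3 4 4 5 6 7 9 11 11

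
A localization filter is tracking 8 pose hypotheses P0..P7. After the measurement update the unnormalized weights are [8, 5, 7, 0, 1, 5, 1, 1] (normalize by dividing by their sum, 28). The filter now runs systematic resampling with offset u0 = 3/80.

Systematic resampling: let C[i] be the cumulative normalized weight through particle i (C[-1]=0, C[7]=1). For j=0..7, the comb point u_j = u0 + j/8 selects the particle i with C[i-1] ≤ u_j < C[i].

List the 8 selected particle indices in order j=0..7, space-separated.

C = [2/7, 13/28, 5/7, 5/7, 3/4, 13/14, 27/28, 1]
j=0: u_0=3/80 ∈ [0, 2/7) → index 0
j=1: u_1=13/80 ∈ [0, 2/7) → index 0
j=2: u_2=23/80 ∈ [2/7, 13/28) → index 1
j=3: u_3=33/80 ∈ [2/7, 13/28) → index 1
j=4: u_4=43/80 ∈ [13/28, 5/7) → index 2
j=5: u_5=53/80 ∈ [13/28, 5/7) → index 2
j=6: u_6=63/80 ∈ [3/4, 13/14) → index 5
j=7: u_7=73/80 ∈ [3/4, 13/14) → index 5

0 0 1 1 2 2 5 5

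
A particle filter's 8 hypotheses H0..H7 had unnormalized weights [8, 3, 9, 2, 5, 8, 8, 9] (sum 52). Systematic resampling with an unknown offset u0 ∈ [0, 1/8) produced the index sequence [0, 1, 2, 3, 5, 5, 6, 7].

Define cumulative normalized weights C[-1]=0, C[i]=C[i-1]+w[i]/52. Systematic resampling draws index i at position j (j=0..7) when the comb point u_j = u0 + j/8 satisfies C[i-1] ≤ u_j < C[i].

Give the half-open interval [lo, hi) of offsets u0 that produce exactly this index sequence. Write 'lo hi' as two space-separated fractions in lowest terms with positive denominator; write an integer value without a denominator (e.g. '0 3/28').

3/104 5/104

C = [2/13, 11/52, 5/13, 11/26, 27/52, 35/52, 43/52, 1]
j=0 picked index 0: u0 ∈ [0, 2/13)
j=1 picked index 1: u0 ∈ [3/104, 9/104)
j=2 picked index 2: u0 ∈ [-1/26, 7/52)
j=3 picked index 3: u0 ∈ [1/104, 5/104)
j=4 picked index 5: u0 ∈ [1/52, 9/52)
j=5 picked index 5: u0 ∈ [-11/104, 5/104)
j=6 picked index 6: u0 ∈ [-1/13, 1/13)
j=7 picked index 7: u0 ∈ [-5/104, 1/8)
intersection: [3/104, 5/104)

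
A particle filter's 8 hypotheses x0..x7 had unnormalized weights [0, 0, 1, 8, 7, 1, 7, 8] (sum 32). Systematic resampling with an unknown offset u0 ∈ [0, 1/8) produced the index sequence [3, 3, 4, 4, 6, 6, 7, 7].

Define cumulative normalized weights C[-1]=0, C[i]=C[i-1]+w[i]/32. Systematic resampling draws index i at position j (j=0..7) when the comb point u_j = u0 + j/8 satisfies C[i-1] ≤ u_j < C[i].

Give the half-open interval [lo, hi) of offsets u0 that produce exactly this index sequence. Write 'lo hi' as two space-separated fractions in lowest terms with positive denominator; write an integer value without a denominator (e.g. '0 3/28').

C = [0, 0, 1/32, 9/32, 1/2, 17/32, 3/4, 1]
j=0 picked index 3: u0 ∈ [1/32, 9/32)
j=1 picked index 3: u0 ∈ [-3/32, 5/32)
j=2 picked index 4: u0 ∈ [1/32, 1/4)
j=3 picked index 4: u0 ∈ [-3/32, 1/8)
j=4 picked index 6: u0 ∈ [1/32, 1/4)
j=5 picked index 6: u0 ∈ [-3/32, 1/8)
j=6 picked index 7: u0 ∈ [0, 1/4)
j=7 picked index 7: u0 ∈ [-1/8, 1/8)
intersection: [1/32, 1/8)

1/32 1/8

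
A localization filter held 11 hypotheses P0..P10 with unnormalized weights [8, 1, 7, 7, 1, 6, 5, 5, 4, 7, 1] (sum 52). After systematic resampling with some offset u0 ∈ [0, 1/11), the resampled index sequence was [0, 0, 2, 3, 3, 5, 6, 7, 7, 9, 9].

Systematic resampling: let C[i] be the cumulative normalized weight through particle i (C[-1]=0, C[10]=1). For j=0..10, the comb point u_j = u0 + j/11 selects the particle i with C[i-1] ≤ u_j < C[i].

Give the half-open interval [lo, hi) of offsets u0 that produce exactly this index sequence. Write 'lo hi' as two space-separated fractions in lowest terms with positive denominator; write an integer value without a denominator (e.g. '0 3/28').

C = [2/13, 9/52, 4/13, 23/52, 6/13, 15/26, 35/52, 10/13, 11/13, 51/52, 1]
j=0 picked index 0: u0 ∈ [0, 2/13)
j=1 picked index 0: u0 ∈ [-1/11, 9/143)
j=2 picked index 2: u0 ∈ [-5/572, 18/143)
j=3 picked index 3: u0 ∈ [5/143, 97/572)
j=4 picked index 3: u0 ∈ [-8/143, 45/572)
j=5 picked index 5: u0 ∈ [1/143, 35/286)
j=6 picked index 6: u0 ∈ [9/286, 73/572)
j=7 picked index 7: u0 ∈ [21/572, 19/143)
j=8 picked index 7: u0 ∈ [-31/572, 6/143)
j=9 picked index 9: u0 ∈ [4/143, 93/572)
j=10 picked index 9: u0 ∈ [-9/143, 41/572)
intersection: [21/572, 6/143)

21/572 6/143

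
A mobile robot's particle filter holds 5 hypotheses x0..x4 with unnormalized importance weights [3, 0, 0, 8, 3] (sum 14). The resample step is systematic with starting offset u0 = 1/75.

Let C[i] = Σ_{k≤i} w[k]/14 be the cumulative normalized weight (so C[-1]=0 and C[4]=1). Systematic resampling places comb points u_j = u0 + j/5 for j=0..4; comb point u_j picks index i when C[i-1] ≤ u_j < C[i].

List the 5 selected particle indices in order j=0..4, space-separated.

C = [3/14, 3/14, 3/14, 11/14, 1]
j=0: u_0=1/75 ∈ [0, 3/14) → index 0
j=1: u_1=16/75 ∈ [0, 3/14) → index 0
j=2: u_2=31/75 ∈ [3/14, 11/14) → index 3
j=3: u_3=46/75 ∈ [3/14, 11/14) → index 3
j=4: u_4=61/75 ∈ [11/14, 1) → index 4

0 0 3 3 4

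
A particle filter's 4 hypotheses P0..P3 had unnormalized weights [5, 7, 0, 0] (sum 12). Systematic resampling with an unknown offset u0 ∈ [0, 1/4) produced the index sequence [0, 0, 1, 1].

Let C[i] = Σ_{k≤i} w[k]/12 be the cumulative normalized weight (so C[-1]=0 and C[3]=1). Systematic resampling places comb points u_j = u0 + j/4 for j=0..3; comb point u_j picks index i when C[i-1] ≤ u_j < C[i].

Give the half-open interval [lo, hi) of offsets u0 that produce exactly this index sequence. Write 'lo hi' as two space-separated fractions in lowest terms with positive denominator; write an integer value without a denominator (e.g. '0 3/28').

0 1/6

C = [5/12, 1, 1, 1]
j=0 picked index 0: u0 ∈ [0, 5/12)
j=1 picked index 0: u0 ∈ [-1/4, 1/6)
j=2 picked index 1: u0 ∈ [-1/12, 1/2)
j=3 picked index 1: u0 ∈ [-1/3, 1/4)
intersection: [0, 1/6)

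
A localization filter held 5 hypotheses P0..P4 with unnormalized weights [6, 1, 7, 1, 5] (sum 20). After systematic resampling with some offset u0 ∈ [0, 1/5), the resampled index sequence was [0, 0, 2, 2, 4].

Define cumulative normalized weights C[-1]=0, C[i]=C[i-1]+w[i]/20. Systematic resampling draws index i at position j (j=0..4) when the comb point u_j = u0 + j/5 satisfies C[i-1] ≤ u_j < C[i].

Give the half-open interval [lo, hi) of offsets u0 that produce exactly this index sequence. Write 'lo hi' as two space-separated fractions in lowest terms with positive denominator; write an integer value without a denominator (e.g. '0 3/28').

C = [3/10, 7/20, 7/10, 3/4, 1]
j=0 picked index 0: u0 ∈ [0, 3/10)
j=1 picked index 0: u0 ∈ [-1/5, 1/10)
j=2 picked index 2: u0 ∈ [-1/20, 3/10)
j=3 picked index 2: u0 ∈ [-1/4, 1/10)
j=4 picked index 4: u0 ∈ [-1/20, 1/5)
intersection: [0, 1/10)

0 1/10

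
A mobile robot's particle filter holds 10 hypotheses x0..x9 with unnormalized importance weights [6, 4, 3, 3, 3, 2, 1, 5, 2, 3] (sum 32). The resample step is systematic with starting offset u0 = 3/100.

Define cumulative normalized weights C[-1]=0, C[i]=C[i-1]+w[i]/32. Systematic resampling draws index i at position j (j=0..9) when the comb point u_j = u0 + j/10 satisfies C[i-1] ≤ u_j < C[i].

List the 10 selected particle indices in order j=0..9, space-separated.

C = [3/16, 5/16, 13/32, 1/2, 19/32, 21/32, 11/16, 27/32, 29/32, 1]
j=0: u_0=3/100 ∈ [0, 3/16) → index 0
j=1: u_1=13/100 ∈ [0, 3/16) → index 0
j=2: u_2=23/100 ∈ [3/16, 5/16) → index 1
j=3: u_3=33/100 ∈ [5/16, 13/32) → index 2
j=4: u_4=43/100 ∈ [13/32, 1/2) → index 3
j=5: u_5=53/100 ∈ [1/2, 19/32) → index 4
j=6: u_6=63/100 ∈ [19/32, 21/32) → index 5
j=7: u_7=73/100 ∈ [11/16, 27/32) → index 7
j=8: u_8=83/100 ∈ [11/16, 27/32) → index 7
j=9: u_9=93/100 ∈ [29/32, 1) → index 9

0 0 1 2 3 4 5 7 7 9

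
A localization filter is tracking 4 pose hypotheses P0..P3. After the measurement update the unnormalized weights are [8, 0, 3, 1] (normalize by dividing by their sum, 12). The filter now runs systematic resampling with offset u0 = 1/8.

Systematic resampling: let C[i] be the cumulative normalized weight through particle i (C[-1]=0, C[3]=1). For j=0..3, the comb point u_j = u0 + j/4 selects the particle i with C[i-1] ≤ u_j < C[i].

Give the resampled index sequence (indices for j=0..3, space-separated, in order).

C = [2/3, 2/3, 11/12, 1]
j=0: u_0=1/8 ∈ [0, 2/3) → index 0
j=1: u_1=3/8 ∈ [0, 2/3) → index 0
j=2: u_2=5/8 ∈ [0, 2/3) → index 0
j=3: u_3=7/8 ∈ [2/3, 11/12) → index 2

0 0 0 2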